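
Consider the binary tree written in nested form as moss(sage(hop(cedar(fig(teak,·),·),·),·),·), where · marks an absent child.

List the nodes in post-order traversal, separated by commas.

teak, fig, cedar, hop, sage, moss

Post-order visits the left subtree, then the right subtree, then the node.
At moss: go left to sage.
  At sage: go left to hop.
    At hop: go left to cedar.
      At cedar: go left to fig.
        At fig: go left to teak.
          teak is a leaf — visit teak.
        At fig: no right child.
        Visit fig.
      At cedar: no right child.
      Visit cedar.
    At hop: no right child.
    Visit hop.
  At sage: no right child.
  Visit sage.
At moss: no right child.
Visit moss.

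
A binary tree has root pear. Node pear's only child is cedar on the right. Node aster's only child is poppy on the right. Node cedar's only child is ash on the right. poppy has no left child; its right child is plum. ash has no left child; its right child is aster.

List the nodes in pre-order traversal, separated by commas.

Pre-order visits the node, then its left subtree, then its right subtree.
Visit pear.
At pear: no left child.
At pear: go right to cedar.
  Visit cedar.
  At cedar: no left child.
  At cedar: go right to ash.
    Visit ash.
    At ash: no left child.
    At ash: go right to aster.
      Visit aster.
      At aster: no left child.
      At aster: go right to poppy.
        Visit poppy.
        At poppy: no left child.
        At poppy: go right to plum.
          plum is a leaf — visit plum.

pear, cedar, ash, aster, poppy, plum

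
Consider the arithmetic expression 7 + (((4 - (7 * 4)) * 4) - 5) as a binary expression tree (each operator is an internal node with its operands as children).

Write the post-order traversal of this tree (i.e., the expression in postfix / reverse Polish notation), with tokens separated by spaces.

7 4 7 4 * - 4 * 5 - +

Post-order on an expression tree gives postfix notation: for each operator, emit left operand, right operand, then the operator.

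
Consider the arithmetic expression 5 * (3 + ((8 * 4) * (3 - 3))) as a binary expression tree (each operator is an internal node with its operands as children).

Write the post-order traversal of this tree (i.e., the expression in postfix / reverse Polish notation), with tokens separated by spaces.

5 3 8 4 * 3 3 - * + *

Post-order on an expression tree gives postfix notation: for each operator, emit left operand, right operand, then the operator.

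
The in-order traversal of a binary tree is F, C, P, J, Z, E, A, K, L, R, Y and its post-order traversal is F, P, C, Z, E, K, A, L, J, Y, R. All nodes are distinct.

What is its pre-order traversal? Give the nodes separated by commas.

R, J, C, F, P, L, A, E, Z, K, Y

The last element of post-order is the root; it splits in-order into left and right subtrees.
Root R: left subtree has 9 nodes {F, C, P, J, Z, E, A, K, L}, right has 1 {Y}.
  Root J: left subtree has 3 nodes {F, C, P}, right has 5 {Z, E, A, K, L}.
    Root C: left subtree has 1 node {F}, right has 1 {P}.
    Root L: left subtree has 4 nodes {Z, E, A, K}, right has 0 { }.
      Root A: left subtree has 2 nodes {Z, E}, right has 1 {K}.
        Root E: left subtree has 1 node {Z}, right has 0 { }.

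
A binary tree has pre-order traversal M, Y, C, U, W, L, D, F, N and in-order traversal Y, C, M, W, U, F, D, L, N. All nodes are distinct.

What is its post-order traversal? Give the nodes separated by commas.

The first element of pre-order is the root; it splits in-order into left and right subtrees.
Root M: left subtree has 2 nodes {Y, C}, right has 6 {W, U, F, D, L, N}.
  Root Y: left subtree has 0 nodes { }, right has 1 {C}.
  Root U: left subtree has 1 node {W}, right has 4 {F, D, L, N}.
    Root L: left subtree has 2 nodes {F, D}, right has 1 {N}.
      Root D: left subtree has 1 node {F}, right has 0 { }.

C, Y, W, F, D, N, L, U, M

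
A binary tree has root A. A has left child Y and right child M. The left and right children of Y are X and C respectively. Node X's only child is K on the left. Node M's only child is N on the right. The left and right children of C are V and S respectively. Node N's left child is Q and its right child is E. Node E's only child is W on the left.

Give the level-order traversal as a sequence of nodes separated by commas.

Level-order visits nodes level by level from the root, left to right within each level.
Level 0: A
Level 1: Y, M
Level 2: X, C, N
Level 3: K, V, S, Q, E
Level 4: W

A, Y, M, X, C, N, K, V, S, Q, E, W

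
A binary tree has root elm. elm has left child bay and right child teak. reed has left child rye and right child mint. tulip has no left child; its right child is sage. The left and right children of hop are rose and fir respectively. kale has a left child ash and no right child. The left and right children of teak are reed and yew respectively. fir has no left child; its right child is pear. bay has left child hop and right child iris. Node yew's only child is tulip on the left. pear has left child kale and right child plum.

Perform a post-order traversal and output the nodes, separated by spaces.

rose ash kale plum pear fir hop iris bay rye mint reed sage tulip yew teak elm

Post-order visits the left subtree, then the right subtree, then the node.
At elm: go left to bay.
  At bay: go left to hop.
    At hop: go left to rose.
      rose is a leaf — visit rose.
    At hop: go right to fir.
      At fir: no left child.
      At fir: go right to pear.
        At pear: go left to kale.
          At kale: go left to ash.
            ash is a leaf — visit ash.
          At kale: no right child.
          Visit kale.
        At pear: go right to plum.
          plum is a leaf — visit plum.
        Visit pear.
      Visit fir.
    Visit hop.
  At bay: go right to iris.
    iris is a leaf — visit iris.
  Visit bay.
At elm: go right to teak.
  At teak: go left to reed.
    At reed: go left to rye.
      rye is a leaf — visit rye.
    At reed: go right to mint.
      mint is a leaf — visit mint.
    Visit reed.
  At teak: go right to yew.
    At yew: go left to tulip.
      At tulip: no left child.
      At tulip: go right to sage.
        sage is a leaf — visit sage.
      Visit tulip.
    At yew: no right child.
    Visit yew.
  Visit teak.
Visit elm.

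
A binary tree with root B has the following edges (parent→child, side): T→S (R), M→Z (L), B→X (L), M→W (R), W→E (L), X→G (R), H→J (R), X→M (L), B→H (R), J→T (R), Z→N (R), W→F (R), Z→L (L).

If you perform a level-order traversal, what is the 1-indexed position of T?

Level-order visits nodes level by level from the root, left to right within each level.
Level 0: B
Level 1: X, H
Level 2: M, G, J
Level 3: Z, W, T
Level 4: L, N, E, F, S
Full level-order sequence: B, X, H, M, G, J, Z, W, T, L, N, E, F, S.

9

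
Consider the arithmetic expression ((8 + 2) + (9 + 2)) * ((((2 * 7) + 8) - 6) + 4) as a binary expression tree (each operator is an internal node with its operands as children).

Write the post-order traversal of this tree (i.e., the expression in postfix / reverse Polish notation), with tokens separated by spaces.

8 2 + 9 2 + + 2 7 * 8 + 6 - 4 + *

Post-order on an expression tree gives postfix notation: for each operator, emit left operand, right operand, then the operator.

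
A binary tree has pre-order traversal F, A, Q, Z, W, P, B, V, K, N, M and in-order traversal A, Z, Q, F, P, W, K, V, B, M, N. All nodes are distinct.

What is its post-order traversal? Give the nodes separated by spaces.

Z Q A P K V M N B W F

The first element of pre-order is the root; it splits in-order into left and right subtrees.
Root F: left subtree has 3 nodes {A, Z, Q}, right has 7 {P, W, K, V, B, M, N}.
  Root A: left subtree has 0 nodes { }, right has 2 {Z, Q}.
    Root Q: left subtree has 1 node {Z}, right has 0 { }.
  Root W: left subtree has 1 node {P}, right has 5 {K, V, B, M, N}.
    Root B: left subtree has 2 nodes {K, V}, right has 2 {M, N}.
      Root V: left subtree has 1 node {K}, right has 0 { }.
      Root N: left subtree has 1 node {M}, right has 0 { }.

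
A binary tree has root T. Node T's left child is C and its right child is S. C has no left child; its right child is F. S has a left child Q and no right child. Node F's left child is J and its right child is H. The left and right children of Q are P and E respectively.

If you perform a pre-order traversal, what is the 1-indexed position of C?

Pre-order visits the node, then its left subtree, then its right subtree.
Visit T.
At T: go left to C.
  Visit C.
  At C: no left child.
  At C: go right to F.
    Visit F.
    At F: go left to J.
      J is a leaf — visit J.
    At F: go right to H.
      H is a leaf — visit H.
At T: go right to S.
  Visit S.
  At S: go left to Q.
    Visit Q.
    At Q: go left to P.
      P is a leaf — visit P.
    At Q: go right to E.
      E is a leaf — visit E.
  At S: no right child.
Full pre-order sequence: T, C, F, J, H, S, Q, P, E.

2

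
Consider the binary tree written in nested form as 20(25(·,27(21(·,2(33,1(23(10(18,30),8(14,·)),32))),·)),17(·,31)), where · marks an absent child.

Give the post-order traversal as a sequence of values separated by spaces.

33 18 30 10 14 8 23 32 1 2 21 27 25 31 17 20

Post-order visits the left subtree, then the right subtree, then the node.
At 20: go left to 25.
  At 25: no left child.
  At 25: go right to 27.
    At 27: go left to 21.
      At 21: no left child.
      At 21: go right to 2.
        At 2: go left to 33.
          33 is a leaf — visit 33.
        At 2: go right to 1.
          At 1: go left to 23.
            At 23: go left to 10.
              At 10: go left to 18.
                18 is a leaf — visit 18.
              At 10: go right to 30.
                30 is a leaf — visit 30.
              Visit 10.
            At 23: go right to 8.
              At 8: go left to 14.
                14 is a leaf — visit 14.
              At 8: no right child.
              Visit 8.
            Visit 23.
          At 1: go right to 32.
            32 is a leaf — visit 32.
          Visit 1.
        Visit 2.
      Visit 21.
    At 27: no right child.
    Visit 27.
  Visit 25.
At 20: go right to 17.
  At 17: no left child.
  At 17: go right to 31.
    31 is a leaf — visit 31.
  Visit 17.
Visit 20.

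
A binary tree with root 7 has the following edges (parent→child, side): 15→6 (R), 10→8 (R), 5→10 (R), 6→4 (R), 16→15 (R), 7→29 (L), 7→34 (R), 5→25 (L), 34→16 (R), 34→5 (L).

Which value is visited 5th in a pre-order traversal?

Pre-order visits the node, then its left subtree, then its right subtree.
Visit 7.
At 7: go left to 29.
  29 is a leaf — visit 29.
At 7: go right to 34.
  Visit 34.
  At 34: go left to 5.
    Visit 5.
    At 5: go left to 25.
      25 is a leaf — visit 25.
    At 5: go right to 10.
      Visit 10.
      At 10: no left child.
      At 10: go right to 8.
        8 is a leaf — visit 8.
  At 34: go right to 16.
    Visit 16.
    At 16: no left child.
    At 16: go right to 15.
      Visit 15.
      At 15: no left child.
      At 15: go right to 6.
        Visit 6.
        At 6: no left child.
        At 6: go right to 4.
          4 is a leaf — visit 4.
Full pre-order sequence: 7, 29, 34, 5, 25, 10, 8, 16, 15, 6, 4.

25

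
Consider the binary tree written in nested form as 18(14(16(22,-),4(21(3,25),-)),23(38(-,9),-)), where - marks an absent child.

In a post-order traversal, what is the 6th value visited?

Post-order visits the left subtree, then the right subtree, then the node.
At 18: go left to 14.
  At 14: go left to 16.
    At 16: go left to 22.
      22 is a leaf — visit 22.
    At 16: no right child.
    Visit 16.
  At 14: go right to 4.
    At 4: go left to 21.
      At 21: go left to 3.
        3 is a leaf — visit 3.
      At 21: go right to 25.
        25 is a leaf — visit 25.
      Visit 21.
    At 4: no right child.
    Visit 4.
  Visit 14.
At 18: go right to 23.
  At 23: go left to 38.
    At 38: no left child.
    At 38: go right to 9.
      9 is a leaf — visit 9.
    Visit 38.
  At 23: no right child.
  Visit 23.
Visit 18.
Full post-order sequence: 22, 16, 3, 25, 21, 4, 14, 9, 38, 23, 18.

4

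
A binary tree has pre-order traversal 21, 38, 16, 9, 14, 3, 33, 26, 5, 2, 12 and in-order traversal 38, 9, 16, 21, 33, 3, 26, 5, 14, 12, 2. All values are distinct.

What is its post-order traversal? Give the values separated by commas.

9, 16, 38, 33, 5, 26, 3, 12, 2, 14, 21

The first element of pre-order is the root; it splits in-order into left and right subtrees.
Root 21: left subtree has 3 nodes {38, 9, 16}, right has 7 {33, 3, 26, 5, 14, 12, 2}.
  Root 38: left subtree has 0 nodes { }, right has 2 {9, 16}.
    Root 16: left subtree has 1 node {9}, right has 0 { }.
  Root 14: left subtree has 4 nodes {33, 3, 26, 5}, right has 2 {12, 2}.
    Root 3: left subtree has 1 node {33}, right has 2 {26, 5}.
      Root 26: left subtree has 0 nodes { }, right has 1 {5}.
    Root 2: left subtree has 1 node {12}, right has 0 { }.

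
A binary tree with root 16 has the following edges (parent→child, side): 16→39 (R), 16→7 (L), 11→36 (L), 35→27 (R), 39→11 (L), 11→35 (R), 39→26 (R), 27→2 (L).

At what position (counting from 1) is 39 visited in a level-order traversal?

Level-order visits nodes level by level from the root, left to right within each level.
Level 0: 16
Level 1: 7, 39
Level 2: 11, 26
Level 3: 36, 35
Level 4: 27
Level 5: 2
Full level-order sequence: 16, 7, 39, 11, 26, 36, 35, 27, 2.

3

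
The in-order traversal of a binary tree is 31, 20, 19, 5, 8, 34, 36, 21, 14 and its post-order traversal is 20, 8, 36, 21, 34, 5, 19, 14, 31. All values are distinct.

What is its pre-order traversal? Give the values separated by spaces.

31 14 19 20 5 34 8 21 36

The last element of post-order is the root; it splits in-order into left and right subtrees.
Root 31: left subtree has 0 nodes { }, right has 8 {20, 19, 5, 8, 34, 36, 21, 14}.
  Root 14: left subtree has 7 nodes {20, 19, 5, 8, 34, 36, 21}, right has 0 { }.
    Root 19: left subtree has 1 node {20}, right has 5 {5, 8, 34, 36, 21}.
      Root 5: left subtree has 0 nodes { }, right has 4 {8, 34, 36, 21}.
        Root 34: left subtree has 1 node {8}, right has 2 {36, 21}.
          Root 21: left subtree has 1 node {36}, right has 0 { }.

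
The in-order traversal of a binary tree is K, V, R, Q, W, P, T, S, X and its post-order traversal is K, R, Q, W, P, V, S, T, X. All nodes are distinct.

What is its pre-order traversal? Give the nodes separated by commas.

The last element of post-order is the root; it splits in-order into left and right subtrees.
Root X: left subtree has 8 nodes {K, V, R, Q, W, P, T, S}, right has 0 { }.
  Root T: left subtree has 6 nodes {K, V, R, Q, W, P}, right has 1 {S}.
    Root V: left subtree has 1 node {K}, right has 4 {R, Q, W, P}.
      Root P: left subtree has 3 nodes {R, Q, W}, right has 0 { }.
        Root W: left subtree has 2 nodes {R, Q}, right has 0 { }.
          Root Q: left subtree has 1 node {R}, right has 0 { }.

X, T, V, K, P, W, Q, R, S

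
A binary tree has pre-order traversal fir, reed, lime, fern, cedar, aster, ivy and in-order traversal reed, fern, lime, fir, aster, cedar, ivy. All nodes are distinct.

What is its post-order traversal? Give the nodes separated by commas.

The first element of pre-order is the root; it splits in-order into left and right subtrees.
Root fir: left subtree has 3 nodes {reed, fern, lime}, right has 3 {aster, cedar, ivy}.
  Root reed: left subtree has 0 nodes { }, right has 2 {fern, lime}.
    Root lime: left subtree has 1 node {fern}, right has 0 { }.
  Root cedar: left subtree has 1 node {aster}, right has 1 {ivy}.

fern, lime, reed, aster, ivy, cedar, fir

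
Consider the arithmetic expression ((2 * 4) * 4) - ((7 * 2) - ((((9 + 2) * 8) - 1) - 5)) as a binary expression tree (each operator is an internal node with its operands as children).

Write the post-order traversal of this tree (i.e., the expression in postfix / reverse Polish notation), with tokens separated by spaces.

Post-order on an expression tree gives postfix notation: for each operator, emit left operand, right operand, then the operator.

2 4 * 4 * 7 2 * 9 2 + 8 * 1 - 5 - - -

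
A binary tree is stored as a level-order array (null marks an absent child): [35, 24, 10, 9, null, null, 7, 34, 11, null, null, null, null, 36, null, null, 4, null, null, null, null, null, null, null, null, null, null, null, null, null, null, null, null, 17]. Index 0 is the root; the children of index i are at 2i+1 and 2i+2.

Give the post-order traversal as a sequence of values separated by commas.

17, 4, 34, 11, 9, 24, 36, 7, 10, 35

Post-order visits the left subtree, then the right subtree, then the node.
At 35: go left to 24.
  At 24: go left to 9.
    At 9: go left to 34.
      At 34: no left child.
      At 34: go right to 4.
        At 4: go left to 17.
          17 is a leaf — visit 17.
        At 4: no right child.
        Visit 4.
      Visit 34.
    At 9: go right to 11.
      11 is a leaf — visit 11.
    Visit 9.
  At 24: no right child.
  Visit 24.
At 35: go right to 10.
  At 10: no left child.
  At 10: go right to 7.
    At 7: go left to 36.
      36 is a leaf — visit 36.
    At 7: no right child.
    Visit 7.
  Visit 10.
Visit 35.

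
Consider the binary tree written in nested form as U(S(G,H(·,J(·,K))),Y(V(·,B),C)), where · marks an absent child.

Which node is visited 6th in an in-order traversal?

U

In-order visits the left subtree, then the node, then the right subtree.
At U: go left to S.
  At S: go left to G.
    G is a leaf — visit G.
  Visit S.
  At S: go right to H.
    At H: no left child.
    Visit H.
    At H: go right to J.
      At J: no left child.
      Visit J.
      At J: go right to K.
        K is a leaf — visit K.
Visit U.
At U: go right to Y.
  At Y: go left to V.
    At V: no left child.
    Visit V.
    At V: go right to B.
      B is a leaf — visit B.
  Visit Y.
  At Y: go right to C.
    C is a leaf — visit C.
Full in-order sequence: G, S, H, J, K, U, V, B, Y, C.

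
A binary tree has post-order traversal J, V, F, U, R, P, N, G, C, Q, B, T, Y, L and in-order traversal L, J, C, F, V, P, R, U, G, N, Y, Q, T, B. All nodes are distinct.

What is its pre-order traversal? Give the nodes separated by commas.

The last element of post-order is the root; it splits in-order into left and right subtrees.
Root L: left subtree has 0 nodes { }, right has 13 {J, C, F, V, P, R, U, G, N, Y, Q, T, B}.
  Root Y: left subtree has 9 nodes {J, C, F, V, P, R, U, G, N}, right has 3 {Q, T, B}.
    Root C: left subtree has 1 node {J}, right has 7 {F, V, P, R, U, G, N}.
      Root G: left subtree has 5 nodes {F, V, P, R, U}, right has 1 {N}.
        Root P: left subtree has 2 nodes {F, V}, right has 2 {R, U}.
          Root F: left subtree has 0 nodes { }, right has 1 {V}.
          Root R: left subtree has 0 nodes { }, right has 1 {U}.
    Root T: left subtree has 1 node {Q}, right has 1 {B}.

L, Y, C, J, G, P, F, V, R, U, N, T, Q, B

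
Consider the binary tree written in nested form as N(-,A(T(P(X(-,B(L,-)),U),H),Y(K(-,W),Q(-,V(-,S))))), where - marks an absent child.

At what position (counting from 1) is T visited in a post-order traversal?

Post-order visits the left subtree, then the right subtree, then the node.
At N: no left child.
At N: go right to A.
  At A: go left to T.
    At T: go left to P.
      At P: go left to X.
        At X: no left child.
        At X: go right to B.
          At B: go left to L.
            L is a leaf — visit L.
          At B: no right child.
          Visit B.
        Visit X.
      At P: go right to U.
        U is a leaf — visit U.
      Visit P.
    At T: go right to H.
      H is a leaf — visit H.
    Visit T.
  At A: go right to Y.
    At Y: go left to K.
      At K: no left child.
      At K: go right to W.
        W is a leaf — visit W.
      Visit K.
    At Y: go right to Q.
      At Q: no left child.
      At Q: go right to V.
        At V: no left child.
        At V: go right to S.
          S is a leaf — visit S.
        Visit V.
      Visit Q.
    Visit Y.
  Visit A.
Visit N.
Full post-order sequence: L, B, X, U, P, H, T, W, K, S, V, Q, Y, A, N.

7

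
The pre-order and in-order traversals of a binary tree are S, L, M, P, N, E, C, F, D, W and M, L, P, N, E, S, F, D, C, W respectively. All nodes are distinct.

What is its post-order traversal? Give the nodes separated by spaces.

The first element of pre-order is the root; it splits in-order into left and right subtrees.
Root S: left subtree has 5 nodes {M, L, P, N, E}, right has 4 {F, D, C, W}.
  Root L: left subtree has 1 node {M}, right has 3 {P, N, E}.
    Root P: left subtree has 0 nodes { }, right has 2 {N, E}.
      Root N: left subtree has 0 nodes { }, right has 1 {E}.
  Root C: left subtree has 2 nodes {F, D}, right has 1 {W}.
    Root F: left subtree has 0 nodes { }, right has 1 {D}.

M E N P L D F W C S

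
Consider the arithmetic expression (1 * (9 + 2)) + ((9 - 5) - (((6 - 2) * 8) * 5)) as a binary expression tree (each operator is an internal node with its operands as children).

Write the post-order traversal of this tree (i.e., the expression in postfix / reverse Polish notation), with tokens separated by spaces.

Post-order on an expression tree gives postfix notation: for each operator, emit left operand, right operand, then the operator.

1 9 2 + * 9 5 - 6 2 - 8 * 5 * - +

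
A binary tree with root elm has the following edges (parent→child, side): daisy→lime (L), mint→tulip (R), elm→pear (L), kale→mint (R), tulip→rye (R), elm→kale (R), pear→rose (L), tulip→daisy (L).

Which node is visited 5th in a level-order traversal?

mint

Level-order visits nodes level by level from the root, left to right within each level.
Level 0: elm
Level 1: pear, kale
Level 2: rose, mint
Level 3: tulip
Level 4: daisy, rye
Level 5: lime
Full level-order sequence: elm, pear, kale, rose, mint, tulip, daisy, rye, lime.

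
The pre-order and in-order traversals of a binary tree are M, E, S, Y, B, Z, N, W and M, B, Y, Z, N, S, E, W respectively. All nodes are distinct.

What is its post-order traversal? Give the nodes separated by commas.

The first element of pre-order is the root; it splits in-order into left and right subtrees.
Root M: left subtree has 0 nodes { }, right has 7 {B, Y, Z, N, S, E, W}.
  Root E: left subtree has 5 nodes {B, Y, Z, N, S}, right has 1 {W}.
    Root S: left subtree has 4 nodes {B, Y, Z, N}, right has 0 { }.
      Root Y: left subtree has 1 node {B}, right has 2 {Z, N}.
        Root Z: left subtree has 0 nodes { }, right has 1 {N}.

B, N, Z, Y, S, W, E, M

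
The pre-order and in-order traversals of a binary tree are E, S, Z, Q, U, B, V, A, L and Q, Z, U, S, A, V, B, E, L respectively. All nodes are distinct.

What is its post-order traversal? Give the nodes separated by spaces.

The first element of pre-order is the root; it splits in-order into left and right subtrees.
Root E: left subtree has 7 nodes {Q, Z, U, S, A, V, B}, right has 1 {L}.
  Root S: left subtree has 3 nodes {Q, Z, U}, right has 3 {A, V, B}.
    Root Z: left subtree has 1 node {Q}, right has 1 {U}.
    Root B: left subtree has 2 nodes {A, V}, right has 0 { }.
      Root V: left subtree has 1 node {A}, right has 0 { }.

Q U Z A V B S L E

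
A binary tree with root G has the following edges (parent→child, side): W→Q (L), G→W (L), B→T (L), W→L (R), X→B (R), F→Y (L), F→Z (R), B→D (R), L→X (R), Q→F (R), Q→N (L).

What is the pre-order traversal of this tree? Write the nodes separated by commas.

G, W, Q, N, F, Y, Z, L, X, B, T, D

Pre-order visits the node, then its left subtree, then its right subtree.
Visit G.
At G: go left to W.
  Visit W.
  At W: go left to Q.
    Visit Q.
    At Q: go left to N.
      N is a leaf — visit N.
    At Q: go right to F.
      Visit F.
      At F: go left to Y.
        Y is a leaf — visit Y.
      At F: go right to Z.
        Z is a leaf — visit Z.
  At W: go right to L.
    Visit L.
    At L: no left child.
    At L: go right to X.
      Visit X.
      At X: no left child.
      At X: go right to B.
        Visit B.
        At B: go left to T.
          T is a leaf — visit T.
        At B: go right to D.
          D is a leaf — visit D.
At G: no right child.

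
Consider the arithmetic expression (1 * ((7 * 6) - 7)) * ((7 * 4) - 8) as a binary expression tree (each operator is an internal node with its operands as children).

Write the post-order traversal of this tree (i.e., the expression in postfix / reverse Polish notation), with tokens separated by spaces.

Post-order on an expression tree gives postfix notation: for each operator, emit left operand, right operand, then the operator.

1 7 6 * 7 - * 7 4 * 8 - *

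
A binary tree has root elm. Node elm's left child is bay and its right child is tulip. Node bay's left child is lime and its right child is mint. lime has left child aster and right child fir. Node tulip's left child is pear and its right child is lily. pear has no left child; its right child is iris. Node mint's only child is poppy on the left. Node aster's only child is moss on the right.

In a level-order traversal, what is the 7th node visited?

Level-order visits nodes level by level from the root, left to right within each level.
Level 0: elm
Level 1: bay, tulip
Level 2: lime, mint, pear, lily
Level 3: aster, fir, poppy, iris
Level 4: moss
Full level-order sequence: elm, bay, tulip, lime, mint, pear, lily, aster, fir, poppy, iris, moss.

lily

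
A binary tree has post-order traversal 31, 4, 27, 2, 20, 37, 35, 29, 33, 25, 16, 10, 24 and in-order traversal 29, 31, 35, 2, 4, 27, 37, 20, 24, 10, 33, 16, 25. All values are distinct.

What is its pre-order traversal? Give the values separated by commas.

The last element of post-order is the root; it splits in-order into left and right subtrees.
Root 24: left subtree has 8 nodes {29, 31, 35, 2, 4, 27, 37, 20}, right has 4 {10, 33, 16, 25}.
  Root 29: left subtree has 0 nodes { }, right has 7 {31, 35, 2, 4, 27, 37, 20}.
    Root 35: left subtree has 1 node {31}, right has 5 {2, 4, 27, 37, 20}.
      Root 37: left subtree has 3 nodes {2, 4, 27}, right has 1 {20}.
        Root 2: left subtree has 0 nodes { }, right has 2 {4, 27}.
          Root 27: left subtree has 1 node {4}, right has 0 { }.
  Root 10: left subtree has 0 nodes { }, right has 3 {33, 16, 25}.
    Root 16: left subtree has 1 node {33}, right has 1 {25}.

24, 29, 35, 31, 37, 2, 27, 4, 20, 10, 16, 33, 25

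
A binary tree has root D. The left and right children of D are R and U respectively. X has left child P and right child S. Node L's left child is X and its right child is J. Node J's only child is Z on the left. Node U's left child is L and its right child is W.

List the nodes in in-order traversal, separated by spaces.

In-order visits the left subtree, then the node, then the right subtree.
At D: go left to R.
  R is a leaf — visit R.
Visit D.
At D: go right to U.
  At U: go left to L.
    At L: go left to X.
      At X: go left to P.
        P is a leaf — visit P.
      Visit X.
      At X: go right to S.
        S is a leaf — visit S.
    Visit L.
    At L: go right to J.
      At J: go left to Z.
        Z is a leaf — visit Z.
      Visit J.
      At J: no right child.
  Visit U.
  At U: go right to W.
    W is a leaf — visit W.

R D P X S L Z J U W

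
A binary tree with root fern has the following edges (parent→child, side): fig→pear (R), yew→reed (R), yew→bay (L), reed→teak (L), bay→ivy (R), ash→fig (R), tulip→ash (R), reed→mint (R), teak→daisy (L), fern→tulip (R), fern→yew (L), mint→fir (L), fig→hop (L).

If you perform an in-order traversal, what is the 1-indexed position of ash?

In-order visits the left subtree, then the node, then the right subtree.
At fern: go left to yew.
  At yew: go left to bay.
    At bay: no left child.
    Visit bay.
    At bay: go right to ivy.
      ivy is a leaf — visit ivy.
  Visit yew.
  At yew: go right to reed.
    At reed: go left to teak.
      At teak: go left to daisy.
        daisy is a leaf — visit daisy.
      Visit teak.
      At teak: no right child.
    Visit reed.
    At reed: go right to mint.
      At mint: go left to fir.
        fir is a leaf — visit fir.
      Visit mint.
      At mint: no right child.
Visit fern.
At fern: go right to tulip.
  At tulip: no left child.
  Visit tulip.
  At tulip: go right to ash.
    At ash: no left child.
    Visit ash.
    At ash: go right to fig.
      At fig: go left to hop.
        hop is a leaf — visit hop.
      Visit fig.
      At fig: go right to pear.
        pear is a leaf — visit pear.
Full in-order sequence: bay, ivy, yew, daisy, teak, reed, fir, mint, fern, tulip, ash, hop, fig, pear.

11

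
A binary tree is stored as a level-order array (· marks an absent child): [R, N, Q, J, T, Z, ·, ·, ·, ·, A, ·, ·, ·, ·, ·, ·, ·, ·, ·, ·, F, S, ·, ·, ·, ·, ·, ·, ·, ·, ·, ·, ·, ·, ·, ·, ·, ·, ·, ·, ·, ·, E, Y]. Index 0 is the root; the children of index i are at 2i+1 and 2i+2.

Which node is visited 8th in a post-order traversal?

N

Post-order visits the left subtree, then the right subtree, then the node.
At R: go left to N.
  At N: go left to J.
    J is a leaf — visit J.
  At N: go right to T.
    At T: no left child.
    At T: go right to A.
      At A: go left to F.
        At F: go left to E.
          E is a leaf — visit E.
        At F: go right to Y.
          Y is a leaf — visit Y.
        Visit F.
      At A: go right to S.
        S is a leaf — visit S.
      Visit A.
    Visit T.
  Visit N.
At R: go right to Q.
  At Q: go left to Z.
    Z is a leaf — visit Z.
  At Q: no right child.
  Visit Q.
Visit R.
Full post-order sequence: J, E, Y, F, S, A, T, N, Z, Q, R.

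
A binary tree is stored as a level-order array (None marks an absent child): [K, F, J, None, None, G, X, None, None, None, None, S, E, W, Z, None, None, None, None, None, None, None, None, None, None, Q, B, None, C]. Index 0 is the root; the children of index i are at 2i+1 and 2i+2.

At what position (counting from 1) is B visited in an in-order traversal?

7

In-order visits the left subtree, then the node, then the right subtree.
At K: go left to F.
  F is a leaf — visit F.
Visit K.
At K: go right to J.
  At J: go left to G.
    At G: go left to S.
      S is a leaf — visit S.
    Visit G.
    At G: go right to E.
      At E: go left to Q.
        Q is a leaf — visit Q.
      Visit E.
      At E: go right to B.
        B is a leaf — visit B.
  Visit J.
  At J: go right to X.
    At X: go left to W.
      At W: no left child.
      Visit W.
      At W: go right to C.
        C is a leaf — visit C.
    Visit X.
    At X: go right to Z.
      Z is a leaf — visit Z.
Full in-order sequence: F, K, S, G, Q, E, B, J, W, C, X, Z.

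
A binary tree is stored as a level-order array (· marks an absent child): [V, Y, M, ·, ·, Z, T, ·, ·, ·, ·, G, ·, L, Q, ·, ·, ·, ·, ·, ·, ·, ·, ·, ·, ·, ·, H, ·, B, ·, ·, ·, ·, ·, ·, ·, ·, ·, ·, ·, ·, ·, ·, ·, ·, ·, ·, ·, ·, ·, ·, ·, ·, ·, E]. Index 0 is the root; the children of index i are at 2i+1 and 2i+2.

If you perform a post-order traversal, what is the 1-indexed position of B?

7

Post-order visits the left subtree, then the right subtree, then the node.
At V: go left to Y.
  Y is a leaf — visit Y.
At V: go right to M.
  At M: go left to Z.
    At Z: go left to G.
      G is a leaf — visit G.
    At Z: no right child.
    Visit Z.
  At M: go right to T.
    At T: go left to L.
      At L: go left to H.
        At H: go left to E.
          E is a leaf — visit E.
        At H: no right child.
        Visit H.
      At L: no right child.
      Visit L.
    At T: go right to Q.
      At Q: go left to B.
        B is a leaf — visit B.
      At Q: no right child.
      Visit Q.
    Visit T.
  Visit M.
Visit V.
Full post-order sequence: Y, G, Z, E, H, L, B, Q, T, M, V.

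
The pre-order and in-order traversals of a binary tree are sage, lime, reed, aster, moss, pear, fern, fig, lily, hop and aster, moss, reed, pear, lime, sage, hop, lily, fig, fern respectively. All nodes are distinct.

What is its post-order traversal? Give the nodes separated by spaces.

moss aster pear reed lime hop lily fig fern sage

The first element of pre-order is the root; it splits in-order into left and right subtrees.
Root sage: left subtree has 5 nodes {aster, moss, reed, pear, lime}, right has 4 {hop, lily, fig, fern}.
  Root lime: left subtree has 4 nodes {aster, moss, reed, pear}, right has 0 { }.
    Root reed: left subtree has 2 nodes {aster, moss}, right has 1 {pear}.
      Root aster: left subtree has 0 nodes { }, right has 1 {moss}.
  Root fern: left subtree has 3 nodes {hop, lily, fig}, right has 0 { }.
    Root fig: left subtree has 2 nodes {hop, lily}, right has 0 { }.
      Root lily: left subtree has 1 node {hop}, right has 0 { }.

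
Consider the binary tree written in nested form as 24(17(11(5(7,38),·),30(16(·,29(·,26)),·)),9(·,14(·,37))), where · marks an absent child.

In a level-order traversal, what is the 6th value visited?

14

Level-order visits nodes level by level from the root, left to right within each level.
Level 0: 24
Level 1: 17, 9
Level 2: 11, 30, 14
Level 3: 5, 16, 37
Level 4: 7, 38, 29
Level 5: 26
Full level-order sequence: 24, 17, 9, 11, 30, 14, 5, 16, 37, 7, 38, 29, 26.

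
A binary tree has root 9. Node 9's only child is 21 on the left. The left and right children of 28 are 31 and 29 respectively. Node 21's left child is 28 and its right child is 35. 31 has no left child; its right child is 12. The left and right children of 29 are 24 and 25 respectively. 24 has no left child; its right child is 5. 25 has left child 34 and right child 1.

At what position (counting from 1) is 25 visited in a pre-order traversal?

Pre-order visits the node, then its left subtree, then its right subtree.
Visit 9.
At 9: go left to 21.
  Visit 21.
  At 21: go left to 28.
    Visit 28.
    At 28: go left to 31.
      Visit 31.
      At 31: no left child.
      At 31: go right to 12.
        12 is a leaf — visit 12.
    At 28: go right to 29.
      Visit 29.
      At 29: go left to 24.
        Visit 24.
        At 24: no left child.
        At 24: go right to 5.
          5 is a leaf — visit 5.
      At 29: go right to 25.
        Visit 25.
        At 25: go left to 34.
          34 is a leaf — visit 34.
        At 25: go right to 1.
          1 is a leaf — visit 1.
  At 21: go right to 35.
    35 is a leaf — visit 35.
At 9: no right child.
Full pre-order sequence: 9, 21, 28, 31, 12, 29, 24, 5, 25, 34, 1, 35.

9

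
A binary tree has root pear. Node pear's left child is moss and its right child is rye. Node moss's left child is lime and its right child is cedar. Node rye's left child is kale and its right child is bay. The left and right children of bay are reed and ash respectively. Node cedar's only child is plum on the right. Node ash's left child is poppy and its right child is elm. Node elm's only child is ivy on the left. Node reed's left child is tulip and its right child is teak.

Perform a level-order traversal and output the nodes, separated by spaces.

pear moss rye lime cedar kale bay plum reed ash tulip teak poppy elm ivy

Level-order visits nodes level by level from the root, left to right within each level.
Level 0: pear
Level 1: moss, rye
Level 2: lime, cedar, kale, bay
Level 3: plum, reed, ash
Level 4: tulip, teak, poppy, elm
Level 5: ivy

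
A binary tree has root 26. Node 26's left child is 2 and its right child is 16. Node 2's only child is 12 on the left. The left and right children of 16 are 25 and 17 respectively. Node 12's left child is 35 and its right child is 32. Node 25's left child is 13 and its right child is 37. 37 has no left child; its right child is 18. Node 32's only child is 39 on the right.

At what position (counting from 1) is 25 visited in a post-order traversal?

Post-order visits the left subtree, then the right subtree, then the node.
At 26: go left to 2.
  At 2: go left to 12.
    At 12: go left to 35.
      35 is a leaf — visit 35.
    At 12: go right to 32.
      At 32: no left child.
      At 32: go right to 39.
        39 is a leaf — visit 39.
      Visit 32.
    Visit 12.
  At 2: no right child.
  Visit 2.
At 26: go right to 16.
  At 16: go left to 25.
    At 25: go left to 13.
      13 is a leaf — visit 13.
    At 25: go right to 37.
      At 37: no left child.
      At 37: go right to 18.
        18 is a leaf — visit 18.
      Visit 37.
    Visit 25.
  At 16: go right to 17.
    17 is a leaf — visit 17.
  Visit 16.
Visit 26.
Full post-order sequence: 35, 39, 32, 12, 2, 13, 18, 37, 25, 17, 16, 26.

9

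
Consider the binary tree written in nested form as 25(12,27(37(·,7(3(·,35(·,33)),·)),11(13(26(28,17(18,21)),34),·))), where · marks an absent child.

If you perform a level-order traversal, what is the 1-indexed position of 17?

Level-order visits nodes level by level from the root, left to right within each level.
Level 0: 25
Level 1: 12, 27
Level 2: 37, 11
Level 3: 7, 13
Level 4: 3, 26, 34
Level 5: 35, 28, 17
Level 6: 33, 18, 21
Full level-order sequence: 25, 12, 27, 37, 11, 7, 13, 3, 26, 34, 35, 28, 17, 33, 18, 21.

13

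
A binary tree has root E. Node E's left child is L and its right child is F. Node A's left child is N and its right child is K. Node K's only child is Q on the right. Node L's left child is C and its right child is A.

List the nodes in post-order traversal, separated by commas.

Post-order visits the left subtree, then the right subtree, then the node.
At E: go left to L.
  At L: go left to C.
    C is a leaf — visit C.
  At L: go right to A.
    At A: go left to N.
      N is a leaf — visit N.
    At A: go right to K.
      At K: no left child.
      At K: go right to Q.
        Q is a leaf — visit Q.
      Visit K.
    Visit A.
  Visit L.
At E: go right to F.
  F is a leaf — visit F.
Visit E.

C, N, Q, K, A, L, F, E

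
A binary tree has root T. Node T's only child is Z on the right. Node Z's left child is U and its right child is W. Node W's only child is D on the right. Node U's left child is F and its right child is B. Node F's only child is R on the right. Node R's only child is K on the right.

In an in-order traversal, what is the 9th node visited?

D

In-order visits the left subtree, then the node, then the right subtree.
At T: no left child.
Visit T.
At T: go right to Z.
  At Z: go left to U.
    At U: go left to F.
      At F: no left child.
      Visit F.
      At F: go right to R.
        At R: no left child.
        Visit R.
        At R: go right to K.
          K is a leaf — visit K.
    Visit U.
    At U: go right to B.
      B is a leaf — visit B.
  Visit Z.
  At Z: go right to W.
    At W: no left child.
    Visit W.
    At W: go right to D.
      D is a leaf — visit D.
Full in-order sequence: T, F, R, K, U, B, Z, W, D.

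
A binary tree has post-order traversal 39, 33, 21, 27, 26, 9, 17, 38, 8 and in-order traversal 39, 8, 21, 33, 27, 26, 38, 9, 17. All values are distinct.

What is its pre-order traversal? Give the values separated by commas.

8, 39, 38, 26, 27, 21, 33, 17, 9

The last element of post-order is the root; it splits in-order into left and right subtrees.
Root 8: left subtree has 1 node {39}, right has 7 {21, 33, 27, 26, 38, 9, 17}.
  Root 38: left subtree has 4 nodes {21, 33, 27, 26}, right has 2 {9, 17}.
    Root 26: left subtree has 3 nodes {21, 33, 27}, right has 0 { }.
      Root 27: left subtree has 2 nodes {21, 33}, right has 0 { }.
        Root 21: left subtree has 0 nodes { }, right has 1 {33}.
    Root 17: left subtree has 1 node {9}, right has 0 { }.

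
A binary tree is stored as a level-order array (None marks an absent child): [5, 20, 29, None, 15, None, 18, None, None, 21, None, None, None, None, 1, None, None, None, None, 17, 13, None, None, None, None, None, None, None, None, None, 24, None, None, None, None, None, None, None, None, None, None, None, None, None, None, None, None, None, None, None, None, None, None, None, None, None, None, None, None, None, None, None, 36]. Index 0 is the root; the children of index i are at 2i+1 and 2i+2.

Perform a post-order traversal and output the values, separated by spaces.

17 13 21 15 20 36 24 1 18 29 5

Post-order visits the left subtree, then the right subtree, then the node.
At 5: go left to 20.
  At 20: no left child.
  At 20: go right to 15.
    At 15: go left to 21.
      At 21: go left to 17.
        17 is a leaf — visit 17.
      At 21: go right to 13.
        13 is a leaf — visit 13.
      Visit 21.
    At 15: no right child.
    Visit 15.
  Visit 20.
At 5: go right to 29.
  At 29: no left child.
  At 29: go right to 18.
    At 18: no left child.
    At 18: go right to 1.
      At 1: no left child.
      At 1: go right to 24.
        At 24: no left child.
        At 24: go right to 36.
          36 is a leaf — visit 36.
        Visit 24.
      Visit 1.
    Visit 18.
  Visit 29.
Visit 5.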